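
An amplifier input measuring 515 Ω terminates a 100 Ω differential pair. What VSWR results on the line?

VSWR ≈ 5.15

Γ = (515 − 100)/(515 + 100) = 0.675
VSWR = (1 + 0.675)/(1 − 0.675)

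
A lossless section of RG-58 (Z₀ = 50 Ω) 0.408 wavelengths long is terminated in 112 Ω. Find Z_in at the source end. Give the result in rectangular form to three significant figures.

βl = 2π × 0.408 = 147°
tan(βl) = tan(147°) = -0.652
Z_in = Z_0·(Z_L + jZ_0·tanβl)/(Z_0 + jZ_L·tanβl)
     = 50·(112 − j32.6)/(50 − j73.1)

Z_in ≈ 50.9 + j41.8 Ω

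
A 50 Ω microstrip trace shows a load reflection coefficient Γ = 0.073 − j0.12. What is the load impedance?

Z_L ≈ 56.1 − j13.7 Ω

Z_L = Z_0·(1 + Γ)/(1 − Γ) = 50·(1.07 − j0.12)/(0.927 + j0.12)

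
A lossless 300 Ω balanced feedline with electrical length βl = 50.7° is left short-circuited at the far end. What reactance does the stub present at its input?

tan(βl) = 1.22
For a short-circuited stub, Z_in = jZ_0·tan(βl)

X_in ≈ 367 Ω (inductive)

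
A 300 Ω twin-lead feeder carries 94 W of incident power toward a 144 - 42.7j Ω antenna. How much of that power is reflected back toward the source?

P_reflected ≈ 12.4 W

|Γ| = |(-156 − j42.7)/(444 − j42.7)| = 0.363
|Γ|² = 0.131
P_refl = |Γ|²·P_inc = 12.4 W, P_del = (1 − |Γ|²)·P_inc = 81.6 W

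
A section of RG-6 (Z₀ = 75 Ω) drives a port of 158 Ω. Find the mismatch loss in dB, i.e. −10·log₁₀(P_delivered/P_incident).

Γ = (158 − 75)/(158 + 75) = 0.356
|Γ|² = 0.127, so P_del/P_inc = 1 − |Γ|² = 0.873
ML = −10·log₁₀(1 − |Γ|²)

mismatch loss ≈ 0.589 dB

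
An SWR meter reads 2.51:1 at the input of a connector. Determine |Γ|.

|Γ| ≈ 0.43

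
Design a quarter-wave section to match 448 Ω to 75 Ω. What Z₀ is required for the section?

Z_qwt = √(Z_0·R_L) = √(75 × 448) = √33600

Z_qwt ≈ 183 Ω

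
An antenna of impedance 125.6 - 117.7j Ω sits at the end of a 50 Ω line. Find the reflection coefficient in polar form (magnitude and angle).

Γ = (Z_L − Z_0)/(Z_L + Z_0) = (75.6 − j117.7)/(175.6 − j117.7)
|Γ| = 140/211 = 0.662

Γ ≈ 0.662 ∠ -23.5°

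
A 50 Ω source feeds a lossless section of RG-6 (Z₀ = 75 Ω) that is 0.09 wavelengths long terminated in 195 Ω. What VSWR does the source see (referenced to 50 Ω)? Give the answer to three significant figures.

βl = 2π × 0.09 = 32.4°
tan(βl) = 0.635
Z_in = Z_0·(Z_L + jZ_0·tanβl)/(Z_0 + jZ_L·tanβl) = 73.5 − j73.6 Ω
Γ_s = (Z_in − Z_s)/(Z_in + Z_s) = (23.5 − j73.6)/(123 − j73.6), |Γ_s| = 0.538
VSWR = (1 + |Γ_s|)/(1 − |Γ_s|)

VSWR ≈ 3.33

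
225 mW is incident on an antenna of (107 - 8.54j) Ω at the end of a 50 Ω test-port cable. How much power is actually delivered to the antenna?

|Γ| = |(57 − j8.54)/(157 − j8.54)| = 0.367
|Γ|² = 0.134
P_refl = |Γ|²·P_inc = 30.2 mW, P_del = (1 − |Γ|²)·P_inc = 195 mW

P_delivered ≈ 195 mW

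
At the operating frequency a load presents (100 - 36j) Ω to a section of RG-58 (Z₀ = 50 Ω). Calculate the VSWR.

VSWR ≈ 2.33

Γ = (Z_L − Z_0)/(Z_L + Z_0) = (50 − j36)/(150 − j36)
|Γ| = 61.6/154 = 0.399
VSWR = (1 + |Γ|)/(1 − |Γ|) = 1.4/0.601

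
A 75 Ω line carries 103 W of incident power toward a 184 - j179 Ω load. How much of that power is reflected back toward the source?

P_reflected ≈ 45.6 W

|Γ| = |(109 − j179)/(259 − j179)| = 0.666
|Γ|² = 0.443
P_refl = |Γ|²·P_inc = 45.6 W, P_del = (1 − |Γ|²)·P_inc = 57.4 W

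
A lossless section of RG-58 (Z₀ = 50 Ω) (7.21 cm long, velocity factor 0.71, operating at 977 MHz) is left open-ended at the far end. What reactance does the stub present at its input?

X_in ≈ 27.8 Ω (inductive)

λ = v/f = 0.71·c / 977 MHz = 0.218 m
βl = 2π·l/λ = 2π × 0.331 = 119°
tan(βl) = -1.8
For an open-ended stub, Z_in = −jZ_0·cot(βl) = −jZ_0/tan(βl)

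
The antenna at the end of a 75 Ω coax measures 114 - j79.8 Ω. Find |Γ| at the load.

Γ = (Z_L − Z_0)/(Z_L + Z_0) = (39 − j79.8)/(189 − j79.8)
|Γ| = 88.8/205

|Γ| ≈ 0.433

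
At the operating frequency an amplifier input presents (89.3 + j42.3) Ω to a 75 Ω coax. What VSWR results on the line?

Γ = (Z_L − Z_0)/(Z_L + Z_0) = (14.3 + j42.3)/(164.3 + j42.3)
|Γ| = 44.7/170 = 0.263
VSWR = (1 + |Γ|)/(1 − |Γ|) = 1.26/0.737

VSWR ≈ 1.71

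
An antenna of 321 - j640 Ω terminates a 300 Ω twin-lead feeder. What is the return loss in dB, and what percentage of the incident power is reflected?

Γ = (21 − j640)/(621 − j640), |Γ| = 0.718
RL = −20·log₁₀(0.718) = 2.88 dB
P_refl/P_inc = |Γ|² = 0.516

RL ≈ 2.88 dB; 51.6% of incident power reflected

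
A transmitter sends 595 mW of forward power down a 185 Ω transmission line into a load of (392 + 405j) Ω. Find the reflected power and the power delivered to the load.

P_reflected ≈ 248 mW; P_delivered ≈ 347 mW

|Γ| = |(207 + j405)/(577 + j405)| = 0.645
|Γ|² = 0.416
P_refl = |Γ|²·P_inc = 248 mW, P_del = (1 − |Γ|²)·P_inc = 347 mW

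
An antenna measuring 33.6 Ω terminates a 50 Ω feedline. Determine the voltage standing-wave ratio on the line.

For a purely resistive load, VSWR = R_L/Z_0 or Z_0/R_L (whichever > 1) = 50/33.6

VSWR ≈ 1.49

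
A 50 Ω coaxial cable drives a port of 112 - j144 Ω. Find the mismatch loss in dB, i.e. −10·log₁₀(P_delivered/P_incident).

Γ = (62 − j144)/(162 − j144), |Γ| = 0.723
|Γ|² = 0.523, so P_del/P_inc = 1 − |Γ|² = 0.477
ML = −10·log₁₀(1 − |Γ|²)

mismatch loss ≈ 3.22 dB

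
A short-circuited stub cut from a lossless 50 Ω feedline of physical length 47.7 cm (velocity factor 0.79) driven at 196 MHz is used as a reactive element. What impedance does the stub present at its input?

Z_in ≈ −j39 Ω

λ = v/f = 0.79·c / 196 MHz = 1.21 m
βl = 2π·l/λ = 2π × 0.394 = 142°
tan(βl) = -0.781
For a short-circuited stub, Z_in = jZ_0·tan(βl)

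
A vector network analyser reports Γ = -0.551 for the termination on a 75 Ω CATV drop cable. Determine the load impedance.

Z_L ≈ 21.7 Ω

Z_L = Z_0·(1 + Γ)/(1 − Γ) = 75·(0.449)/(1.55)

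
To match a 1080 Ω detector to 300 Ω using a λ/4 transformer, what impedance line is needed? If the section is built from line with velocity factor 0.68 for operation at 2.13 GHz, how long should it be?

Z_qwt = √(Z_0·R_L) = √(300 × 1080) = √324000
λ = 0.68·c/f = 0.0958 m, so l = λ/4 = 0.0239 m

Z_qwt ≈ 569 Ω; length ≈ 2.39 cm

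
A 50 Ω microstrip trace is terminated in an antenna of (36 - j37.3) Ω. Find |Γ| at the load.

Γ = (Z_L − Z_0)/(Z_L + Z_0) = (-14 − j37.3)/(86 − j37.3)
|Γ| = 39.8/93.7

|Γ| ≈ 0.425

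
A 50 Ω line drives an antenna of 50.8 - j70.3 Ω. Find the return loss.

Γ = (0.8 − j70.3)/(100.8 − j70.3), |Γ| = 0.572
RL = −20·log₁₀|Γ| = −20·log₁₀(0.572)

RL ≈ 4.85 dB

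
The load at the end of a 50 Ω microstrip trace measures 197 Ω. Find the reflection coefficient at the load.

Γ = 0.595

Γ = (Z_L − Z_0)/(Z_L + Z_0) = (197 − 50)/(197 + 50) = 147/247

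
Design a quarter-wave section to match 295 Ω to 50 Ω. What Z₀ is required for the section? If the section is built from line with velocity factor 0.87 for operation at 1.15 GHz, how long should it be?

Z_qwt ≈ 121 Ω; length ≈ 5.67 cm

Z_qwt = √(Z_0·R_L) = √(50 × 295) = √14750
λ = 0.87·c/f = 0.227 m, so l = λ/4 = 0.0567 m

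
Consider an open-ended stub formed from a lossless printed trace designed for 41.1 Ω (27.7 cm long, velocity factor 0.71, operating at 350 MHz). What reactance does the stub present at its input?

λ = v/f = 0.71·c / 350 MHz = 0.609 m
βl = 2π·l/λ = 2π × 0.455 = 164°
tan(βl) = -0.289
For an open-ended stub, Z_in = −jZ_0·cot(βl) = −jZ_0/tan(βl)

X_in ≈ 142 Ω (inductive)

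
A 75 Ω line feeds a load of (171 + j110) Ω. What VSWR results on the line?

VSWR ≈ 3.36

Γ = (Z_L − Z_0)/(Z_L + Z_0) = (96 + j110)/(246 + j110)
|Γ| = 146/269 = 0.542
VSWR = (1 + |Γ|)/(1 − |Γ|) = 1.54/0.458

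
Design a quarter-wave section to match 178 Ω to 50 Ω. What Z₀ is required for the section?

Z_qwt ≈ 94.3 Ω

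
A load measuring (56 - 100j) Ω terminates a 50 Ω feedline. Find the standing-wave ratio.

VSWR ≈ 5.4

Γ = (Z_L − Z_0)/(Z_L + Z_0) = (6 − j100)/(106 − j100)
|Γ| = 100/146 = 0.687
VSWR = (1 + |Γ|)/(1 − |Γ|) = 1.69/0.313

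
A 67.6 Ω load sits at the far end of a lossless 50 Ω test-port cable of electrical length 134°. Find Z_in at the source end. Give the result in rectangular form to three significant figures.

Z_in ≈ 47.3 + j14.5 Ω

tan(βl) = tan(134°) = -1.04
Z_in = Z_0·(Z_L + jZ_0·tanβl)/(Z_0 + jZ_L·tanβl)
     = 50·(67.6 − j51.8)/(50 − j70)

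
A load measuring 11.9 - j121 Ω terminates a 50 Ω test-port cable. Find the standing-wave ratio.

Γ = (Z_L − Z_0)/(Z_L + Z_0) = (-38.1 − j121)/(61.9 − j121)
|Γ| = 127/136 = 0.933
VSWR = (1 + |Γ|)/(1 − |Γ|) = 1.93/0.0666

VSWR ≈ 29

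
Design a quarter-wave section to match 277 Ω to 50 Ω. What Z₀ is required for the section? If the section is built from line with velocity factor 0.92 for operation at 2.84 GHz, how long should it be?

Z_qwt ≈ 118 Ω; length ≈ 2.43 cm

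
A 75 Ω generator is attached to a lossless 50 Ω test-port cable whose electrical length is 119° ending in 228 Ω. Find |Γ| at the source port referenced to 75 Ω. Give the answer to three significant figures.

|Γ| ≈ 0.713

tan(βl) = -1.8
Z_in = Z_0·(Z_L + jZ_0·tanβl)/(Z_0 + jZ_L·tanβl) = 14.1 + j26 Ω
Γ_s = (Z_in − Z_s)/(Z_in + Z_s) = (-60.9 + j26)/(89.1 + j26), |Γ_s| = 0.713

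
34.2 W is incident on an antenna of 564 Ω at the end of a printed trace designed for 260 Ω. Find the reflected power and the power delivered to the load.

P_reflected ≈ 4.65 W; P_delivered ≈ 29.5 W

Γ = (564 − 260)/(564 + 260) = 0.369
|Γ|² = 0.136
P_refl = |Γ|²·P_inc = 4.65 W, P_del = (1 − |Γ|²)·P_inc = 29.5 W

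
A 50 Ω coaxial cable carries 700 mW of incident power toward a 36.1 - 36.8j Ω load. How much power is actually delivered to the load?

|Γ| = |(-13.9 − j36.8)/(86.1 − j36.8)| = 0.42
|Γ|² = 0.176
P_refl = |Γ|²·P_inc = 124 mW, P_del = (1 − |Γ|²)·P_inc = 576 mW

P_delivered ≈ 576 mW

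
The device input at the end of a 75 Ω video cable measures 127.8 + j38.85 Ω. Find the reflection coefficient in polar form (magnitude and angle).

Γ ≈ 0.317 ∠ 25.5°

Γ = (Z_L − Z_0)/(Z_L + Z_0) = (52.8 + j38.85)/(202.8 + j38.85)
|Γ| = 65.6/206 = 0.317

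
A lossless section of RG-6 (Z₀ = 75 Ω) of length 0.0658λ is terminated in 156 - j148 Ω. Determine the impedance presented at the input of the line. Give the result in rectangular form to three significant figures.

βl = 2π × 0.0658 = 23.7°
tan(βl) = tan(23.7°) = 0.439
Z_in = Z_0·(Z_L + jZ_0·tanβl)/(Z_0 + jZ_L·tanβl)
     = 75·(156 − j115)/(140 + j68.4)

Z_in ≈ 43.1 − j82.8 Ω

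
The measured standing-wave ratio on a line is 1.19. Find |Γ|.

|Γ| ≈ 0.0868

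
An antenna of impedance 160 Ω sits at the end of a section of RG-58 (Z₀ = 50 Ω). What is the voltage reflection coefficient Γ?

Γ = (Z_L − Z_0)/(Z_L + Z_0) = (160 − 50)/(160 + 50) = 110/210

Γ = 0.524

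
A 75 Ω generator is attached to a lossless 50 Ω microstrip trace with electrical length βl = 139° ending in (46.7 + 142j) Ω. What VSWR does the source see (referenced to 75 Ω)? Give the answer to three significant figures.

VSWR ≈ 13.5

tan(βl) = -0.869
Z_in = Z_0·(Z_L + jZ_0·tanβl)/(Z_0 + jZ_L·tanβl) = 6.46 + j29.9 Ω
Γ_s = (Z_in − Z_s)/(Z_in + Z_s) = (-68.5 + j29.9)/(81.5 + j29.9), |Γ_s| = 0.862
VSWR = (1 + |Γ_s|)/(1 − |Γ_s|)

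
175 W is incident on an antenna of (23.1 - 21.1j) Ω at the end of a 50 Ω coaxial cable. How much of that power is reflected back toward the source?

|Γ| = |(-26.9 − j21.1)/(73.1 − j21.1)| = 0.449
|Γ|² = 0.202
P_refl = |Γ|²·P_inc = 35.3 W, P_del = (1 − |Γ|²)·P_inc = 140 W

P_reflected ≈ 35.3 W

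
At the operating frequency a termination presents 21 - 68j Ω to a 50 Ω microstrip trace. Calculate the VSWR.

VSWR ≈ 7.06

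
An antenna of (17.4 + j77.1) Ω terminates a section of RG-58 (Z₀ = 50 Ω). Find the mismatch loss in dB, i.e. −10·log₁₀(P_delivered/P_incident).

Γ = (-32.6 + j77.1)/(67.4 + j77.1), |Γ| = 0.817
|Γ|² = 0.668, so P_del/P_inc = 1 − |Γ|² = 0.332
ML = −10·log₁₀(1 − |Γ|²)

mismatch loss ≈ 4.79 dB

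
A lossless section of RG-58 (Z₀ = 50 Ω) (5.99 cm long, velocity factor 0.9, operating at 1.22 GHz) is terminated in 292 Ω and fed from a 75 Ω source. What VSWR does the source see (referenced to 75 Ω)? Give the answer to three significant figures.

λ = v/f = 0.9·c / 1.22 GHz = 0.221 m
βl = 2π·l/λ = 2π × 0.271 = 97.4°
tan(βl) = -7.66
Z_in = Z_0·(Z_L + jZ_0·tanβl)/(Z_0 + jZ_L·tanβl) = 8.7 + j6.33 Ω
Γ_s = (Z_in − Z_s)/(Z_in + Z_s) = (-66.3 + j6.33)/(83.7 + j6.33), |Γ_s| = 0.793
VSWR = (1 + |Γ_s|)/(1 − |Γ_s|)

VSWR ≈ 8.68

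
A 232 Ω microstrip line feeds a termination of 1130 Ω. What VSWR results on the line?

VSWR ≈ 4.87

For a purely resistive load, VSWR = R_L/Z_0 or Z_0/R_L (whichever > 1) = 1130/232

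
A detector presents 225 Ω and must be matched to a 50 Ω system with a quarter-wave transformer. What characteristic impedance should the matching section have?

Z_qwt = √(Z_0·R_L) = √(50 × 225) = √11250

Z_qwt ≈ 106 Ω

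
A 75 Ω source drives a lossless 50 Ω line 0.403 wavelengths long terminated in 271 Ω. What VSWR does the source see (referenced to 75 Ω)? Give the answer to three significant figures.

βl = 2π × 0.403 = 145°
tan(βl) = -0.698
Z_in = Z_0·(Z_L + jZ_0·tanβl)/(Z_0 + jZ_L·tanβl) = 26.3 + j64.7 Ω
Γ_s = (Z_in − Z_s)/(Z_in + Z_s) = (-48.7 + j64.7)/(101 + j64.7), |Γ_s| = 0.673
VSWR = (1 + |Γ_s|)/(1 − |Γ_s|)

VSWR ≈ 5.12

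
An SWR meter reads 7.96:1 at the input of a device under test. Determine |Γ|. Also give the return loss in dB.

|Γ| ≈ 0.777; return loss ≈ 2.19 dB

|Γ| = (S − 1)/(S + 1) = (7.96 − 1)/(7.96 + 1) = 6.96/8.96
RL = −20·log₁₀|Γ| = −20·log₁₀(0.777)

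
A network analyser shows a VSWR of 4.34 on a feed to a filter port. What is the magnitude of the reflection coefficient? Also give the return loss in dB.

|Γ| ≈ 0.625; return loss ≈ 4.08 dB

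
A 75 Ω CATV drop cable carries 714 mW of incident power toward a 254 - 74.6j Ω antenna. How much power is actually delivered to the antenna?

|Γ| = |(179 − j74.6)/(329 − j74.6)| = 0.575
|Γ|² = 0.33
P_refl = |Γ|²·P_inc = 236 mW, P_del = (1 − |Γ|²)·P_inc = 478 mW

P_delivered ≈ 478 mW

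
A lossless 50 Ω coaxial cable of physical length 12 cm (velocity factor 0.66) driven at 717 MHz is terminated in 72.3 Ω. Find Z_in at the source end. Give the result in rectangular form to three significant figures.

λ = v/f = 0.66·c / 717 MHz = 0.276 m
βl = 2π·l/λ = 2π × 0.435 = 156°
tan(βl) = tan(156°) = -0.436
Z_in = Z_0·(Z_L + jZ_0·tanβl)/(Z_0 + jZ_L·tanβl)
     = 50·(72.3 − j21.8)/(50 − j31.5)

Z_in ≈ 61.6 + j17 Ω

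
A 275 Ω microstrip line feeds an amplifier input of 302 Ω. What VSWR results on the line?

VSWR ≈ 1.1

Γ = (302 − 275)/(302 + 275) = 0.0468
VSWR = (1 + 0.0468)/(1 − 0.0468)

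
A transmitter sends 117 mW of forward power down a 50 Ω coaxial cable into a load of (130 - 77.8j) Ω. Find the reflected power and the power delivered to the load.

P_reflected ≈ 37.9 mW; P_delivered ≈ 79.1 mW

|Γ| = |(80 − j77.8)/(180 − j77.8)| = 0.569
|Γ|² = 0.324
P_refl = |Γ|²·P_inc = 37.9 mW, P_del = (1 − |Γ|²)·P_inc = 79.1 mW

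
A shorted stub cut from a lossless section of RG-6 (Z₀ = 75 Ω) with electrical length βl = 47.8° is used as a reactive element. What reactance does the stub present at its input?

X_in ≈ 82.7 Ω (inductive)

tan(βl) = 1.1
For a shorted stub, Z_in = jZ_0·tan(βl)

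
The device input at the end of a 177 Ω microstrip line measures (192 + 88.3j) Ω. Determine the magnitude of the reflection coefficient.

Γ = (Z_L − Z_0)/(Z_L + Z_0) = (15 + j88.3)/(369 + j88.3)
|Γ| = 89.6/379

|Γ| ≈ 0.236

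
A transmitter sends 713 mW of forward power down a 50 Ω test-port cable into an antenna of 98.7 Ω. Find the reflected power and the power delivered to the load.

P_reflected ≈ 76.5 mW; P_delivered ≈ 637 mW

Γ = (98.7 − 50)/(98.7 + 50) = 0.328
|Γ|² = 0.107
P_refl = |Γ|²·P_inc = 76.5 mW, P_del = (1 − |Γ|²)·P_inc = 637 mW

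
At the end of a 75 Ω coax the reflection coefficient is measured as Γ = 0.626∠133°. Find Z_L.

Z_L ≈ 20.3 + j30.6 Ω

Z_L = Z_0·(1 + Γ)/(1 − Γ) = 75·(0.573 + j0.458)/(1.43 − j0.458)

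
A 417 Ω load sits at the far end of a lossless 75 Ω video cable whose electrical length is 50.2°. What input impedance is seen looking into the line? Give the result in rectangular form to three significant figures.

tan(βl) = tan(50.2°) = 1.2
Z_in = Z_0·(Z_L + jZ_0·tanβl)/(Z_0 + jZ_L·tanβl)
     = 75·(417 + j90)/(75 + j500)

Z_in ≈ 22.4 − j59.1 Ω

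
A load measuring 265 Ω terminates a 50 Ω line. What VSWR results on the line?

Γ = (265 − 50)/(265 + 50) = 0.683
VSWR = (1 + 0.683)/(1 − 0.683)

VSWR ≈ 5.3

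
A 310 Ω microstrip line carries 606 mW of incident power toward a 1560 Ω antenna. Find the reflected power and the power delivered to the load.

P_reflected ≈ 271 mW; P_delivered ≈ 335 mW

Γ = (1560 − 310)/(1560 + 310) = 0.668
|Γ|² = 0.447
P_refl = |Γ|²·P_inc = 271 mW, P_del = (1 − |Γ|²)·P_inc = 335 mW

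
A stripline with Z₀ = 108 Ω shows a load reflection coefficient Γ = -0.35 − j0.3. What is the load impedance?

Z_L ≈ 44.5 − j33.9 Ω

Z_L = Z_0·(1 + Γ)/(1 − Γ) = 108·(0.65 − j0.3)/(1.35 + j0.3)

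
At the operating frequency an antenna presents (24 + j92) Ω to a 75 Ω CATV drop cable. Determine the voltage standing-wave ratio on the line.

VSWR ≈ 8.02

Γ = (Z_L − Z_0)/(Z_L + Z_0) = (-51 + j92)/(99 + j92)
|Γ| = 105/135 = 0.778
VSWR = (1 + |Γ|)/(1 − |Γ|) = 1.78/0.222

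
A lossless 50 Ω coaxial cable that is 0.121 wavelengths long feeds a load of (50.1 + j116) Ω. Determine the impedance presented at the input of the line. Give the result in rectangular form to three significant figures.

Z_in ≈ 40.4 − j104 Ω

βl = 2π × 0.121 = 43.6°
tan(βl) = tan(43.6°) = 0.951
Z_in = Z_0·(Z_L + jZ_0·tanβl)/(Z_0 + jZ_L·tanβl)
     = 50·(50.1 + j164)/(-60.3 + j47.6)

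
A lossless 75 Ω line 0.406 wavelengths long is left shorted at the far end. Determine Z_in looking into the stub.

βl = 2π × 0.406 = 146°
tan(βl) = -0.67
For a shorted stub, Z_in = jZ_0·tan(βl)

Z_in ≈ −j50.3 Ω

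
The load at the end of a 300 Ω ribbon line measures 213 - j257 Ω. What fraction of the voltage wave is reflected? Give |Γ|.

Γ = (Z_L − Z_0)/(Z_L + Z_0) = (-87 − j257)/(513 − j257)
|Γ| = 271/574

|Γ| ≈ 0.473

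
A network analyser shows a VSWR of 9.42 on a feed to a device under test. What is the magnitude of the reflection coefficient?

|Γ| = (S − 1)/(S + 1) = (9.42 − 1)/(9.42 + 1) = 8.42/10.4

|Γ| ≈ 0.808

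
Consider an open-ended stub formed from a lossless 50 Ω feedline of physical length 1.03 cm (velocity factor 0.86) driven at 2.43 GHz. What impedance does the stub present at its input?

Z_in ≈ −j71.6 Ω

λ = v/f = 0.86·c / 2.43 GHz = 0.106 m
βl = 2π·l/λ = 2π × 0.097 = 34.9°
tan(βl) = 0.698
For an open-ended stub, Z_in = −jZ_0·cot(βl) = −jZ_0/tan(βl)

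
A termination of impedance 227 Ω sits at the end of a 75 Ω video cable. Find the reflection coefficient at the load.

Γ = (Z_L − Z_0)/(Z_L + Z_0) = (227 − 75)/(227 + 75) = 152/302

Γ = 0.503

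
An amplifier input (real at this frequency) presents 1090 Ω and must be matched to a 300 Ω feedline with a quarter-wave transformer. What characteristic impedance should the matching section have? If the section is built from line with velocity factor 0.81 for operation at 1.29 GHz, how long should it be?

Z_qwt ≈ 572 Ω; length ≈ 4.71 cm

Z_qwt = √(Z_0·R_L) = √(300 × 1090) = √327000
λ = 0.81·c/f = 0.188 m, so l = λ/4 = 0.0471 m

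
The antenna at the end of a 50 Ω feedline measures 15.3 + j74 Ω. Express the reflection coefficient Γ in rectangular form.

Γ ≈ 0.33 + j0.76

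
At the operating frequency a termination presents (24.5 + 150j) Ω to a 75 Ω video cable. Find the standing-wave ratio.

Γ = (Z_L − Z_0)/(Z_L + Z_0) = (-50.5 + j150)/(99.5 + j150)
|Γ| = 158/180 = 0.879
VSWR = (1 + |Γ|)/(1 − |Γ|) = 1.88/0.121

VSWR ≈ 15.6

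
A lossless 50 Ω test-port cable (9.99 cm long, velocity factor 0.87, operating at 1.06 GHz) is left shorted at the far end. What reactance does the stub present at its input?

λ = v/f = 0.87·c / 1.06 GHz = 0.246 m
βl = 2π·l/λ = 2π × 0.406 = 146°
tan(βl) = -0.673
For a shorted stub, Z_in = jZ_0·tan(βl)

X_in ≈ -33.6 Ω (capacitive)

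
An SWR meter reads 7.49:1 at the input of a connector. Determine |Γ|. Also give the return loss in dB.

|Γ| = (S − 1)/(S + 1) = (7.49 − 1)/(7.49 + 1) = 6.49/8.49
RL = −20·log₁₀|Γ| = −20·log₁₀(0.764)

|Γ| ≈ 0.764; return loss ≈ 2.33 dB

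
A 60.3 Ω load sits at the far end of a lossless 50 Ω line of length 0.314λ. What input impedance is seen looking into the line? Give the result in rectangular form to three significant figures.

Z_in ≈ 43.5 + j5.91 Ω

βl = 2π × 0.314 = 113°
tan(βl) = tan(113°) = -2.35
Z_in = Z_0·(Z_L + jZ_0·tanβl)/(Z_0 + jZ_L·tanβl)
     = 50·(60.3 − j118)/(50 − j142)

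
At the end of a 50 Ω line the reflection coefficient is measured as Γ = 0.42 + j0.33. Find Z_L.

Z_L ≈ 80.2 + j74.1 Ω

Z_L = Z_0·(1 + Γ)/(1 − Γ) = 50·(1.42 + j0.33)/(0.58 − j0.33)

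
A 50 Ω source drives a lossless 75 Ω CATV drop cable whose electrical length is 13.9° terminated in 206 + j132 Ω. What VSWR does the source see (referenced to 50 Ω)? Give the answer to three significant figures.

tan(βl) = 0.247
Z_in = Z_0·(Z_L + jZ_0·tanβl)/(Z_0 + jZ_L·tanβl) = 280 − j70.5 Ω
Γ_s = (Z_in − Z_s)/(Z_in + Z_s) = (230 − j70.5)/(330 − j70.5), |Γ_s| = 0.713
VSWR = (1 + |Γ_s|)/(1 − |Γ_s|)

VSWR ≈ 5.97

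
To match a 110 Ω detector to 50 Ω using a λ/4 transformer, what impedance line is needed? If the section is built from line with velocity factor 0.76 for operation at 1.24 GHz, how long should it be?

Z_qwt ≈ 74.2 Ω; length ≈ 4.6 cm

Z_qwt = √(Z_0·R_L) = √(50 × 110) = √5500
λ = 0.76·c/f = 0.184 m, so l = λ/4 = 0.046 m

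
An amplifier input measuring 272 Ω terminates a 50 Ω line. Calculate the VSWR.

For a purely resistive load, VSWR = R_L/Z_0 or Z_0/R_L (whichever > 1) = 272/50

VSWR ≈ 5.44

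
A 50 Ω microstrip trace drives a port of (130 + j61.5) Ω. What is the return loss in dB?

RL ≈ 5.51 dB

Γ = (80 + j61.5)/(180 + j61.5), |Γ| = 0.53
RL = −20·log₁₀|Γ| = −20·log₁₀(0.53)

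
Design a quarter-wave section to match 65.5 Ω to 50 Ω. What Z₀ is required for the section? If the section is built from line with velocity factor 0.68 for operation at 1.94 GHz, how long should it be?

Z_qwt = √(Z_0·R_L) = √(50 × 65.5) = √3275
λ = 0.68·c/f = 0.105 m, so l = λ/4 = 0.0263 m

Z_qwt ≈ 57.2 Ω; length ≈ 2.63 cm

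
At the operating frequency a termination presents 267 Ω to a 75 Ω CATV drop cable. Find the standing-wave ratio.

VSWR ≈ 3.56

Γ = (267 − 75)/(267 + 75) = 0.561
VSWR = (1 + 0.561)/(1 − 0.561)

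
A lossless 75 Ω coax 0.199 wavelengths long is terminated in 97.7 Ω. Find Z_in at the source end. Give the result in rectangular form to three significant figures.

βl = 2π × 0.199 = 71.6°
tan(βl) = tan(71.6°) = 3.01
Z_in = Z_0·(Z_L + jZ_0·tanβl)/(Z_0 + jZ_L·tanβl)
     = 75·(97.7 + j226)/(75 + j294)

Z_in ≈ 60 − j9.6 Ω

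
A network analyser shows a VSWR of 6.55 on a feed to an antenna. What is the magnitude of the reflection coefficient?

|Γ| ≈ 0.735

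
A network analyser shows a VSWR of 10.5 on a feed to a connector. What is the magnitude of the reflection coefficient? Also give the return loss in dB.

|Γ| ≈ 0.826; return loss ≈ 1.66 dB

|Γ| = (S − 1)/(S + 1) = (10.5 − 1)/(10.5 + 1) = 9.5/11.5
RL = −20·log₁₀|Γ| = −20·log₁₀(0.826)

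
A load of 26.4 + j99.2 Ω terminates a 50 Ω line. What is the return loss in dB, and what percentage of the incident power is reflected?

Γ = (-23.6 + j99.2)/(76.4 + j99.2), |Γ| = 0.814
RL = −20·log₁₀(0.814) = 1.78 dB
P_refl/P_inc = |Γ|² = 0.663

RL ≈ 1.78 dB; 66.3% of incident power reflected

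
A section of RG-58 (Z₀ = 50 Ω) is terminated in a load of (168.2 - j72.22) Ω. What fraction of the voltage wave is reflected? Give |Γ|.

Γ = (Z_L − Z_0)/(Z_L + Z_0) = (118.2 − j72.22)/(218.2 − j72.22)
|Γ| = 139/230

|Γ| ≈ 0.603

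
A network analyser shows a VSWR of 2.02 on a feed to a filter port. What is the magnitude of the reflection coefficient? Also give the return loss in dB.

|Γ| = (S − 1)/(S + 1) = (2.02 − 1)/(2.02 + 1) = 1.02/3.02
RL = −20·log₁₀|Γ| = −20·log₁₀(0.338)

|Γ| ≈ 0.338; return loss ≈ 9.43 dB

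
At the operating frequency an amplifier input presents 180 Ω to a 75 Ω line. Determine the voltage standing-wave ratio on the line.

Γ = (180 − 75)/(180 + 75) = 0.412
VSWR = (1 + 0.412)/(1 − 0.412)

VSWR ≈ 2.4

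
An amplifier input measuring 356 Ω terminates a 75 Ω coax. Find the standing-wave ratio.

VSWR ≈ 4.75

For a purely resistive load, VSWR = R_L/Z_0 or Z_0/R_L (whichever > 1) = 356/75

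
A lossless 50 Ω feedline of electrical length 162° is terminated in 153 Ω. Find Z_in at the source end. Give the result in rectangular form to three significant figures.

tan(βl) = tan(162°) = -0.325
Z_in = Z_0·(Z_L + jZ_0·tanβl)/(Z_0 + jZ_L·tanβl)
     = 50·(153 − j16.2)/(50 − j49.7)

Z_in ≈ 85.1 + j68.3 Ω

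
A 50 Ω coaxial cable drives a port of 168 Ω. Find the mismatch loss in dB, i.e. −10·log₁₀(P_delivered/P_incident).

Γ = (168 − 50)/(168 + 50) = 0.541
|Γ|² = 0.293, so P_del/P_inc = 1 − |Γ|² = 0.707
ML = −10·log₁₀(1 − |Γ|²)

mismatch loss ≈ 1.51 dB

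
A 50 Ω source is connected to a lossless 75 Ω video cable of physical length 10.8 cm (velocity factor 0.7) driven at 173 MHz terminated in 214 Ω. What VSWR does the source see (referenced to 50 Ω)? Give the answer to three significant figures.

VSWR ≈ 3.65

λ = v/f = 0.7·c / 173 MHz = 1.21 m
βl = 2π·l/λ = 2π × 0.089 = 32°
tan(βl) = 0.626
Z_in = Z_0·(Z_L + jZ_0·tanβl)/(Z_0 + jZ_L·tanβl) = 71.1 − j80 Ω
Γ_s = (Z_in − Z_s)/(Z_in + Z_s) = (21.1 − j80)/(121 − j80), |Γ_s| = 0.57
VSWR = (1 + |Γ_s|)/(1 − |Γ_s|)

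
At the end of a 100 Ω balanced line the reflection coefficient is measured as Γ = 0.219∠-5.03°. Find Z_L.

Z_L = Z_0·(1 + Γ)/(1 − Γ) = 100·(1.22 − j0.0192)/(0.782 + j0.0192)

Z_L ≈ 156 − j6.28 Ω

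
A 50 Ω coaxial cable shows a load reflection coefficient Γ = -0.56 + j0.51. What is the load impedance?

Z_L ≈ 7.91 + j18.9 Ω

Z_L = Z_0·(1 + Γ)/(1 − Γ) = 50·(0.44 + j0.51)/(1.56 − j0.51)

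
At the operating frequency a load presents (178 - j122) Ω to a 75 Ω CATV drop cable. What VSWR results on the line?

Γ = (Z_L − Z_0)/(Z_L + Z_0) = (103 − j122)/(253 − j122)
|Γ| = 160/281 = 0.568
VSWR = (1 + |Γ|)/(1 − |Γ|) = 1.57/0.432

VSWR ≈ 3.63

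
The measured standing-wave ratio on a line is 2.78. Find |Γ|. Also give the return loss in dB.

|Γ| = (S − 1)/(S + 1) = (2.78 − 1)/(2.78 + 1) = 1.78/3.78
RL = −20·log₁₀|Γ| = −20·log₁₀(0.471)

|Γ| ≈ 0.471; return loss ≈ 6.54 dB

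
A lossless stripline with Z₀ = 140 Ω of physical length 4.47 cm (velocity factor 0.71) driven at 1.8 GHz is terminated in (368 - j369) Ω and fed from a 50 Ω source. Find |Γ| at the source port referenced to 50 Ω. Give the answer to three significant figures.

|Γ| ≈ 0.84

λ = v/f = 0.71·c / 1.8 GHz = 0.118 m
βl = 2π·l/λ = 2π × 0.378 = 136°
tan(βl) = -0.966
Z_in = Z_0·(Z_L + jZ_0·tanβl)/(Z_0 + jZ_L·tanβl) = 80.5 + j194 Ω
Γ_s = (Z_in − Z_s)/(Z_in + Z_s) = (30.5 + j194)/(130 + j194), |Γ_s| = 0.84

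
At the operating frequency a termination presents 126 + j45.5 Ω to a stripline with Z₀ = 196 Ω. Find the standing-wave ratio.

VSWR ≈ 1.69

Γ = (Z_L − Z_0)/(Z_L + Z_0) = (-70 + j45.5)/(322 + j45.5)
|Γ| = 83.5/325 = 0.257
VSWR = (1 + |Γ|)/(1 − |Γ|) = 1.26/0.743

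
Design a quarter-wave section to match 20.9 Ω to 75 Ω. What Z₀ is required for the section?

Z_qwt ≈ 39.6 Ω

Z_qwt = √(Z_0·R_L) = √(75 × 20.9) = √1568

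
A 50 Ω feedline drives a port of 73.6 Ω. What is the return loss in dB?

Γ = (73.6 − 50)/(73.6 + 50) = 0.191
RL = −20·log₁₀|Γ| = −20·log₁₀(0.191)

RL ≈ 14.4 dB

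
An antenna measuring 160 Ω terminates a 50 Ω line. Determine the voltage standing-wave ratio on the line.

VSWR ≈ 3.2

Γ = (160 − 50)/(160 + 50) = 0.524
VSWR = (1 + 0.524)/(1 − 0.524)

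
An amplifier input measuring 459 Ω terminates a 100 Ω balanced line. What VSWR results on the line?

VSWR ≈ 4.59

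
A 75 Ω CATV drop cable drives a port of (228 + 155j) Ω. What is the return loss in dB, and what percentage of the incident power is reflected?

RL ≈ 3.88 dB; 40.9% of incident power reflected

Γ = (153 + j155)/(303 + j155), |Γ| = 0.64
RL = −20·log₁₀(0.64) = 3.88 dB
P_refl/P_inc = |Γ|² = 0.409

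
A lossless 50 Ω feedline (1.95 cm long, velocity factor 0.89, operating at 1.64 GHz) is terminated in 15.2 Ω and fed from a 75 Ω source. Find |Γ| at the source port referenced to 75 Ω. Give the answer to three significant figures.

|Γ| ≈ 0.575

λ = v/f = 0.89·c / 1.64 GHz = 0.163 m
βl = 2π·l/λ = 2π × 0.12 = 43.1°
tan(βl) = 0.936
Z_in = Z_0·(Z_L + jZ_0·tanβl)/(Z_0 + jZ_L·tanβl) = 26.4 + j39.3 Ω
Γ_s = (Z_in − Z_s)/(Z_in + Z_s) = (-48.6 + j39.3)/(101 + j39.3), |Γ_s| = 0.575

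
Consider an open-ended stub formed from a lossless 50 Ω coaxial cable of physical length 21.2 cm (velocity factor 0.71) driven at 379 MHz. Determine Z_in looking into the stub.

Z_in ≈ +j51.4 Ω

λ = v/f = 0.71·c / 379 MHz = 0.562 m
βl = 2π·l/λ = 2π × 0.377 = 136°
tan(βl) = -0.972
For an open-ended stub, Z_in = −jZ_0·cot(βl) = −jZ_0/tan(βl)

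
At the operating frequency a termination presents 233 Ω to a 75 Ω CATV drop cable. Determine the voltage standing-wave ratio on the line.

For a purely resistive load, VSWR = R_L/Z_0 or Z_0/R_L (whichever > 1) = 233/75

VSWR ≈ 3.11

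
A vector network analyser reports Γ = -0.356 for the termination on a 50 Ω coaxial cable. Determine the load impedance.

Z_L ≈ 23.7 Ω

Z_L = Z_0·(1 + Γ)/(1 − Γ) = 50·(0.644)/(1.36)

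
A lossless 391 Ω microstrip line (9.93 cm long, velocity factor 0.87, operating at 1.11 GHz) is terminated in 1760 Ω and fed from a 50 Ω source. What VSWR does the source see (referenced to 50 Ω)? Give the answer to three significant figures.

λ = v/f = 0.87·c / 1.11 GHz = 0.235 m
βl = 2π·l/λ = 2π × 0.422 = 152°
tan(βl) = -0.531
Z_in = Z_0·(Z_L + jZ_0·tanβl)/(Z_0 + jZ_L·tanβl) = 336 + j596 Ω
Γ_s = (Z_in − Z_s)/(Z_in + Z_s) = (286 + j596)/(386 + j596), |Γ_s| = 0.931
VSWR = (1 + |Γ_s|)/(1 − |Γ_s|)

VSWR ≈ 28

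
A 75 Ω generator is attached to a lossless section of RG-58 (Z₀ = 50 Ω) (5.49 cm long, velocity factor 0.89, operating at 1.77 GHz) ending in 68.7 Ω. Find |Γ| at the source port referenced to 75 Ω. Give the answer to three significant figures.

|Γ| ≈ 0.27

λ = v/f = 0.89·c / 1.77 GHz = 0.151 m
βl = 2π·l/λ = 2π × 0.364 = 131°
tan(βl) = -1.15
Z_in = Z_0·(Z_L + jZ_0·tanβl)/(Z_0 + jZ_L·tanβl) = 45.6 + j14.6 Ω
Γ_s = (Z_in − Z_s)/(Z_in + Z_s) = (-29.4 + j14.6)/(121 + j14.6), |Γ_s| = 0.27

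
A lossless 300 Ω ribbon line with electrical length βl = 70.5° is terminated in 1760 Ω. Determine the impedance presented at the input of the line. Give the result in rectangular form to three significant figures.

Z_in ≈ 57.3 − j103 Ω

tan(βl) = tan(70.5°) = 2.82
Z_in = Z_0·(Z_L + jZ_0·tanβl)/(Z_0 + jZ_L·tanβl)
     = 300·(1760 + j847)/(300 + j4970)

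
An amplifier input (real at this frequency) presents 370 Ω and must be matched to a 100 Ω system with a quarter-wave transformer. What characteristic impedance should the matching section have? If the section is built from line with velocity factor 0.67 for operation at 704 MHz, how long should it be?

Z_qwt ≈ 192 Ω; length ≈ 7.14 cm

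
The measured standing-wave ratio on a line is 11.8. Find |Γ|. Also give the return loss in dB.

|Γ| ≈ 0.844; return loss ≈ 1.48 dB

|Γ| = (S − 1)/(S + 1) = (11.8 − 1)/(11.8 + 1) = 10.8/12.8
RL = −20·log₁₀|Γ| = −20·log₁₀(0.844)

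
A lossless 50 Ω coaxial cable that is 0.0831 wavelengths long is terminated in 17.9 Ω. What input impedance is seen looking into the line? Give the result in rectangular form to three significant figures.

βl = 2π × 0.0831 = 29.9°
tan(βl) = tan(29.9°) = 0.575
Z_in = Z_0·(Z_L + jZ_0·tanβl)/(Z_0 + jZ_L·tanβl)
     = 50·(17.9 + j28.8)/(50 + j10.3)

Z_in ≈ 22.9 + j24.1 Ω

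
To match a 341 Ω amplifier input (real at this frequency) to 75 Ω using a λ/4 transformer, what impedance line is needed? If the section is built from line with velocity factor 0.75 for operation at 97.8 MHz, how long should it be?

Z_qwt = √(Z_0·R_L) = √(75 × 341) = √25580
λ = 0.75·c/f = 2.3 m, so l = λ/4 = 0.575 m

Z_qwt ≈ 160 Ω; length ≈ 57.5 cm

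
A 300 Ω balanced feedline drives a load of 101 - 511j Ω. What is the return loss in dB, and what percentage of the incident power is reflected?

Γ = (-199 − j511)/(401 − j511), |Γ| = 0.844
RL = −20·log₁₀(0.844) = 1.47 dB
P_refl/P_inc = |Γ|² = 0.713

RL ≈ 1.47 dB; 71.3% of incident power reflected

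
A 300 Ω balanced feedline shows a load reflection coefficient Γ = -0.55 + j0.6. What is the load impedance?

Z_L ≈ 36.7 + j130 Ω

Z_L = Z_0·(1 + Γ)/(1 − Γ) = 300·(0.45 + j0.6)/(1.55 − j0.6)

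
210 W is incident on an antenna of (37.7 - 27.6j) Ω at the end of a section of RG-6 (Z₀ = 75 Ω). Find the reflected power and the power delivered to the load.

P_reflected ≈ 33.6 W; P_delivered ≈ 176 W

|Γ| = |(-37.3 − j27.6)/(112.7 − j27.6)| = 0.4
|Γ|² = 0.16
P_refl = |Γ|²·P_inc = 33.6 W, P_del = (1 − |Γ|²)·P_inc = 176 W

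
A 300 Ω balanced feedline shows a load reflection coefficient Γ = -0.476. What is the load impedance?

Z_L ≈ 107 Ω

Z_L = Z_0·(1 + Γ)/(1 − Γ) = 300·(0.524)/(1.48)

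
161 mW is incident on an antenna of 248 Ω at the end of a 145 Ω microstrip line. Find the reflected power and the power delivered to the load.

P_reflected ≈ 11.1 mW; P_delivered ≈ 150 mW

Γ = (248 − 145)/(248 + 145) = 0.262
|Γ|² = 0.0687
P_refl = |Γ|²·P_inc = 11.1 mW, P_del = (1 − |Γ|²)·P_inc = 150 mW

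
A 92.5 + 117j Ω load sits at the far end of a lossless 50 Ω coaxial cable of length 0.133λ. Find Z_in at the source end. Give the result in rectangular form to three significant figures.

βl = 2π × 0.133 = 47.9°
tan(βl) = tan(47.9°) = 1.11
Z_in = Z_0·(Z_L + jZ_0·tanβl)/(Z_0 + jZ_L·tanβl)
     = 50·(92.5 + j172)/(-79.4 + j102)

Z_in ≈ 30.7 − j69 Ω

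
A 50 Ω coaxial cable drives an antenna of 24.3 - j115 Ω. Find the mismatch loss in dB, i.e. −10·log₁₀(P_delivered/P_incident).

Γ = (-25.7 − j115)/(74.3 − j115), |Γ| = 0.861
|Γ|² = 0.741, so P_del/P_inc = 1 − |Γ|² = 0.259
ML = −10·log₁₀(1 − |Γ|²)

mismatch loss ≈ 5.86 dB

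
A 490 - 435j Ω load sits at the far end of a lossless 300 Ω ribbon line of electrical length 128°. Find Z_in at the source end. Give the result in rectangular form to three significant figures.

Z_in ≈ 253 + j338 Ω

tan(βl) = tan(128°) = -1.28
Z_in = Z_0·(Z_L + jZ_0·tanβl)/(Z_0 + jZ_L·tanβl)
     = 300·(490 − j819)/(-257 − j627)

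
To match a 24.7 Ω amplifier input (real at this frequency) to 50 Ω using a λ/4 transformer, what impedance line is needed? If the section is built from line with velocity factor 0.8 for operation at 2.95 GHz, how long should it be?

Z_qwt ≈ 35.1 Ω; length ≈ 2.03 cm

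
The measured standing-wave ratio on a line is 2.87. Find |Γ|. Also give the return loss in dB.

|Γ| ≈ 0.483; return loss ≈ 6.32 dB

|Γ| = (S − 1)/(S + 1) = (2.87 − 1)/(2.87 + 1) = 1.87/3.87
RL = −20·log₁₀|Γ| = −20·log₁₀(0.483)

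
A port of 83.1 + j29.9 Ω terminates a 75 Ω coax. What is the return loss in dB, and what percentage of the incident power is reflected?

RL ≈ 14.3 dB; 3.71% of incident power reflected

Γ = (8.1 + j29.9)/(158.1 + j29.9), |Γ| = 0.193
RL = −20·log₁₀(0.193) = 14.3 dB
P_refl/P_inc = |Γ|² = 0.0371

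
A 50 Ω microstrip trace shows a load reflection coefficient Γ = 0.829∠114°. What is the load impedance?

Z_L = Z_0·(1 + Γ)/(1 − Γ) = 50·(0.663 + j0.757)/(1.34 − j0.757)

Z_L ≈ 6.62 + j32.1 Ω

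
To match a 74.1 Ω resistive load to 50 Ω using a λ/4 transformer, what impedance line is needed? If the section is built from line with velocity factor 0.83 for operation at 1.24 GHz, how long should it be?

Z_qwt ≈ 60.9 Ω; length ≈ 5.02 cm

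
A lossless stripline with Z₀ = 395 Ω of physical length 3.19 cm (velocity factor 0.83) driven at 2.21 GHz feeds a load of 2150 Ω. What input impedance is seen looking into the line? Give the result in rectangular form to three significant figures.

λ = v/f = 0.83·c / 2.21 GHz = 0.113 m
βl = 2π·l/λ = 2π × 0.283 = 102°
tan(βl) = tan(102°) = -4.73
Z_in = Z_0·(Z_L + jZ_0·tanβl)/(Z_0 + jZ_L·tanβl)
     = 395·(2150 − j1870)/(395 − j10200)

Z_in ≈ 75.7 + j80.5 Ω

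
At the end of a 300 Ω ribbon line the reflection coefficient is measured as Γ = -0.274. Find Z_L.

Z_L ≈ 171 Ω

Z_L = Z_0·(1 + Γ)/(1 − Γ) = 300·(0.726)/(1.27)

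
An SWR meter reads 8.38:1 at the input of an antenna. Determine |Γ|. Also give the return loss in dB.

|Γ| ≈ 0.787; return loss ≈ 2.08 dB

|Γ| = (S − 1)/(S + 1) = (8.38 − 1)/(8.38 + 1) = 7.38/9.38
RL = −20·log₁₀|Γ| = −20·log₁₀(0.787)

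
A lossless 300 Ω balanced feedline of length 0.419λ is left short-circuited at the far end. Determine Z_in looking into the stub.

Z_in ≈ −j167 Ω

βl = 2π × 0.419 = 151°
tan(βl) = -0.558
For a short-circuited stub, Z_in = jZ_0·tan(βl)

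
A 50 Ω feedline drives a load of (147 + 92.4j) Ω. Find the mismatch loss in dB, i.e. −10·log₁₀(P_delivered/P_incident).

Γ = (97 + j92.4)/(197 + j92.4), |Γ| = 0.616
|Γ|² = 0.379, so P_del/P_inc = 1 − |Γ|² = 0.621
ML = −10·log₁₀(1 − |Γ|²)

mismatch loss ≈ 2.07 dB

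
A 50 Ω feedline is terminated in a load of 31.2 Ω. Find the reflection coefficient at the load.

Γ = -0.232

Γ = (Z_L − Z_0)/(Z_L + Z_0) = (31.2 − 50)/(31.2 + 50) = -18.8/81.2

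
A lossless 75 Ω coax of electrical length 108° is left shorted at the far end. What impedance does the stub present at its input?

Z_in ≈ −j231 Ω

tan(βl) = -3.08
For a shorted stub, Z_in = jZ_0·tan(βl)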